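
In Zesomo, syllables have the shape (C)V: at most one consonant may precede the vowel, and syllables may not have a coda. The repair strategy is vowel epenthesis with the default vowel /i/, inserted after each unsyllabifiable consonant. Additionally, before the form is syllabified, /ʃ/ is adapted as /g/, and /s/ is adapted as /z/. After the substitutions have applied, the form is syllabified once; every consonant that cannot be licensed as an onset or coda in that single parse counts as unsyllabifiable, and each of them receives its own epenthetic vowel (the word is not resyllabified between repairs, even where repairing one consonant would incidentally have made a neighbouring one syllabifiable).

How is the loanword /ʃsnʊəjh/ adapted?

gizinʊəjihi

Substitution: /ʃ/ → /g/, /s/ → /z/, giving /gznʊəjh/.
Syllabifying with onset maximization leaves /g/, /z/, /j/, /h/ stranded (no codas are permitted; onsets are limited to one consonant).
Each unlicensed consonant becomes the onset of a new syllable: /g/ → /gi/, /z/ → /zi/, /j/ → /ji/, /h/ → /hi/.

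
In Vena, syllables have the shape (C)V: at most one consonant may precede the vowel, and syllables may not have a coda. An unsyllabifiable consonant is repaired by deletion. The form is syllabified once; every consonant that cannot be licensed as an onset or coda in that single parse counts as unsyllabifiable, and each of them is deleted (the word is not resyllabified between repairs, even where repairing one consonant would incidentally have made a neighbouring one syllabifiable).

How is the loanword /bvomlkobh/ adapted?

Syllabifying with onset maximization leaves /b/, /m/, /l/, /b/, /h/ stranded (no codas are permitted; onsets are limited to one consonant).
Deletion applies to /b/, /m/, /l/, /b/, /h/.

voko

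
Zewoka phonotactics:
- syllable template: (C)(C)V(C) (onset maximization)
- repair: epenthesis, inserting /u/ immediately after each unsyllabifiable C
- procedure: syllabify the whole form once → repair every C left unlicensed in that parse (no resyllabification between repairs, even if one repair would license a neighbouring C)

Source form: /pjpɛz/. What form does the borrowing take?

pujpɛz

Syllabifying with onset maximization leaves /p/ stranded (at most one coda consonant is licensed; onsets may contain at most 2 consonants).
Inserting the epenthetic vowel yields /p/ → /pu/.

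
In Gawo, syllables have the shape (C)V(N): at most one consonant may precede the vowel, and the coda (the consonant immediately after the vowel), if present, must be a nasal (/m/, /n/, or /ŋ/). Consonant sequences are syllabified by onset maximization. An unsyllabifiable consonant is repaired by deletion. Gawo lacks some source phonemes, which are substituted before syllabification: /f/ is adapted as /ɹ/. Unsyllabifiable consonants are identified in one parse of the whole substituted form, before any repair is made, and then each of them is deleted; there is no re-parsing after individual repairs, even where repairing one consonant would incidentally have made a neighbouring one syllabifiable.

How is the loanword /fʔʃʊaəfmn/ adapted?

Substitution: /f/ → /ɹ/, giving /ɹʔʃʊaəɹmn/.
Syllabifying with onset maximization leaves /ɹ/, /ʔ/, /ɹ/, /m/, /n/ stranded (only a nasal (/m/, /n/, or /ŋ/) is licensed in coda position; onsets are limited to one consonant).
Deleting the stranded consonants removes /ɹ/, /ʔ/, /ɹ/, /m/, /n/.

ʃʊaə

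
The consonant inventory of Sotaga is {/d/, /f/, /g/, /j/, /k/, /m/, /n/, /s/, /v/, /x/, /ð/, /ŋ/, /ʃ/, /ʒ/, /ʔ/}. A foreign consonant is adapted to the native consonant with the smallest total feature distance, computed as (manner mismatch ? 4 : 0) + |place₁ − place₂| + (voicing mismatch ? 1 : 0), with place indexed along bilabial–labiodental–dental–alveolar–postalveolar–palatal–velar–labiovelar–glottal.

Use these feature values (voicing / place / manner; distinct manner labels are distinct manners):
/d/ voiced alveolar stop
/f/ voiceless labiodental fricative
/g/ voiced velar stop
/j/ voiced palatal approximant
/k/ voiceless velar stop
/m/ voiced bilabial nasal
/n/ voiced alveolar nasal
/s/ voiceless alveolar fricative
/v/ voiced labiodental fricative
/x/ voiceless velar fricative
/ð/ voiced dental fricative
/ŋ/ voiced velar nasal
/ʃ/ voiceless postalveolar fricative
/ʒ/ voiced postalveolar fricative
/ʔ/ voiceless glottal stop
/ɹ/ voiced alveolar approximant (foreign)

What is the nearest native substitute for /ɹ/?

/j/ is closest: same manner (approximant), place distance 2 (alveolar→palatal), same voicing; total 2. Next closest is /d/ at distance 4.

j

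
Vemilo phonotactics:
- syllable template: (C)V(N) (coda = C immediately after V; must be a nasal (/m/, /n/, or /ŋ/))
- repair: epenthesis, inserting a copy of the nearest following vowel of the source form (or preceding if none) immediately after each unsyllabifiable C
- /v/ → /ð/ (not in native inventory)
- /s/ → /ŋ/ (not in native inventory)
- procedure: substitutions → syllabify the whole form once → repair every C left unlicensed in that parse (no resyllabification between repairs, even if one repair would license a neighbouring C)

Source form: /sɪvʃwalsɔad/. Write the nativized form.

ŋɪðaʃawalɔŋɔada

Substitution: /s/ → /ŋ/, /v/ → /ð/, giving /ŋɪðʃwalŋɔad/.
Syllabifying with onset maximization leaves /ð/, /ʃ/, /l/, /d/ stranded (only a nasal (/m/, /n/, or /ŋ/) is licensed in coda position; onsets are limited to one consonant).
Each unlicensed consonant becomes the onset of a new syllable: /ð/ → /ða/, /ʃ/ → /ʃa/, /l/ → /lɔ/, /d/ → /da/.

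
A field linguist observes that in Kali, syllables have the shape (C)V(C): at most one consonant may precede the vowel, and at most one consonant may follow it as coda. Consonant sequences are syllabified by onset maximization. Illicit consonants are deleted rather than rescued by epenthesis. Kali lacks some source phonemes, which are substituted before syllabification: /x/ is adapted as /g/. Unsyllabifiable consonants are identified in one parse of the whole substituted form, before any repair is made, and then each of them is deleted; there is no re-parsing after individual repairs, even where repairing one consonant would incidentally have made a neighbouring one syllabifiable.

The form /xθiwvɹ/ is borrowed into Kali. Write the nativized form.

θiw

Substitution: /x/ → /g/, giving /gθiwvɹ/.
Syllabifying with onset maximization leaves /g/, /v/, /ɹ/ stranded (at most one coda consonant is licensed; onsets are limited to one consonant).
Deleting the stranded consonants removes /g/, /v/, /ɹ/.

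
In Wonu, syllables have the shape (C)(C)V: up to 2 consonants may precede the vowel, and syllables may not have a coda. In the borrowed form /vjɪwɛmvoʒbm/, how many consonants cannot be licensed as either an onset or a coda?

The consonants /ʒ/, /b/, /m/ cannot be parsed into a legal (C)(C)V syllable (no codas are permitted; onsets may contain at most 2 consonants).

3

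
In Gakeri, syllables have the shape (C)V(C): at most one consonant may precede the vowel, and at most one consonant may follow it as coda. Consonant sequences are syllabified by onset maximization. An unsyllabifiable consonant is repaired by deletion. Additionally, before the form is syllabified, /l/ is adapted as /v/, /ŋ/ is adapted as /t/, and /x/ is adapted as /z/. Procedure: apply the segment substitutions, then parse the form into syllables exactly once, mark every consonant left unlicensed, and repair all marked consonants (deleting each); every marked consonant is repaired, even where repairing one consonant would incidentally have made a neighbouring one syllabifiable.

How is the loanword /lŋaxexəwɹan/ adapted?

Substitution: /l/ → /v/, /ŋ/ → /t/, /x/ → /z/, giving /vtazezəwɹan/.
Syllabifying with onset maximization leaves /v/ stranded (at most one coda consonant is licensed; onsets are limited to one consonant).
Each unlicensed consonant is deleted: /v/.

tazezəwɹan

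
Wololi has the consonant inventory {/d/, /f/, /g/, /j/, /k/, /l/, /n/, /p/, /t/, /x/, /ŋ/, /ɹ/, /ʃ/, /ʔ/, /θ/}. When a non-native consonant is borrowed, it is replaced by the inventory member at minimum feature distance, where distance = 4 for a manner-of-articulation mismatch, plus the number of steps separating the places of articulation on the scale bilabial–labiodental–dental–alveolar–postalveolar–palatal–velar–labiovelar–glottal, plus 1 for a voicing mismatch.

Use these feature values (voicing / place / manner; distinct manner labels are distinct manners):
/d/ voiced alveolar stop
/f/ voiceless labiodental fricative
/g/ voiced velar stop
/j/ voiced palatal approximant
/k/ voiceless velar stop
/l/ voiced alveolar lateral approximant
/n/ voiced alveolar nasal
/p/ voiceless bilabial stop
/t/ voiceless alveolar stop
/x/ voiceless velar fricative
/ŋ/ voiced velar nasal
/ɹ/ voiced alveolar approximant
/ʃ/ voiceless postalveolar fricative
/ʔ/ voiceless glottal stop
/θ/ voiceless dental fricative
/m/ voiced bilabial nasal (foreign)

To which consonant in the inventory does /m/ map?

n

/n/ is closest: same manner (nasal), place distance 3 (bilabial→alveolar), same voicing; total 3. Next closest is /p/ at distance 5.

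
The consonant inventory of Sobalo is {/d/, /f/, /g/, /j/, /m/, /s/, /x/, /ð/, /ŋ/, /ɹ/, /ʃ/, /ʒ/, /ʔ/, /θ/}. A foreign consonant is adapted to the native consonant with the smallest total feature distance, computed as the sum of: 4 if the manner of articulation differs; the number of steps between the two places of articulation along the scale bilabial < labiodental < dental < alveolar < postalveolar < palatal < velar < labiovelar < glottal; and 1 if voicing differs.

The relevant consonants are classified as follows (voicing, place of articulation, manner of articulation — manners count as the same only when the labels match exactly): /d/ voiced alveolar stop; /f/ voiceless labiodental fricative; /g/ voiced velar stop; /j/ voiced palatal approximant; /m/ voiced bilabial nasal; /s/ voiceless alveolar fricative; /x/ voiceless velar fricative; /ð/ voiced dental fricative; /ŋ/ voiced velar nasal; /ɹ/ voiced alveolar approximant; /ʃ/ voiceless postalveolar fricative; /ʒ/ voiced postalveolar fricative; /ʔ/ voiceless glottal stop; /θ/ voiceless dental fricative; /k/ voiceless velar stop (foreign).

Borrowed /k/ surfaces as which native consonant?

g

/g/ is closest: same manner (stop), place distance 0 (velar→velar), voicing differs (+1); total 1. Next closest is /ʔ/ at distance 2.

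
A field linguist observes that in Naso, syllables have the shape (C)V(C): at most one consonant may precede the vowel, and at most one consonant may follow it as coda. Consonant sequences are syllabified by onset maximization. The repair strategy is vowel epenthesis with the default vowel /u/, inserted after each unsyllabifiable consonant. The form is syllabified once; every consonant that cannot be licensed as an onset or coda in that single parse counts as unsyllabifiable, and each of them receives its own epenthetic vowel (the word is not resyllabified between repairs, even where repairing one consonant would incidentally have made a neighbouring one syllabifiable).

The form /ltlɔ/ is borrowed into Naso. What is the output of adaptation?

Syllabifying with onset maximization leaves /l/, /t/ stranded (at most one coda consonant is licensed; onsets are limited to one consonant).
Epenthesis after each stranded consonant: /l/ → /lu/, /t/ → /tu/.

lutulɔ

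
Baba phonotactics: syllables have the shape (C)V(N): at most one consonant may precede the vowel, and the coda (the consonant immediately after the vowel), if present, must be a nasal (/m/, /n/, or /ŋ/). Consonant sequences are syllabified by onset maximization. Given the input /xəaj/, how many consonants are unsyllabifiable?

1

Syllabifying with onset maximization leaves /j/ stranded (only a nasal (/m/, /n/, or /ŋ/) is licensed in coda position; onsets are limited to one consonant).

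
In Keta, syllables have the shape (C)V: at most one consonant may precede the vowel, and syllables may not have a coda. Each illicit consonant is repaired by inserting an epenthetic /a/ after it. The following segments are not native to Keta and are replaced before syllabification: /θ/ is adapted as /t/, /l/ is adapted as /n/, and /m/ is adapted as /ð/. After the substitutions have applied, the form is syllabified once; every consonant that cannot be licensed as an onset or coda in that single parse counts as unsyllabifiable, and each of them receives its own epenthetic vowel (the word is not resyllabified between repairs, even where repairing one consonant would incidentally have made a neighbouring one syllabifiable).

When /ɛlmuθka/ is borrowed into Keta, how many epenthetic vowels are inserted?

2

After substitution the input is /ɛnðutka/.
The unsyllabifiable consonants are /n/, /t/; each receives one epenthetic vowel.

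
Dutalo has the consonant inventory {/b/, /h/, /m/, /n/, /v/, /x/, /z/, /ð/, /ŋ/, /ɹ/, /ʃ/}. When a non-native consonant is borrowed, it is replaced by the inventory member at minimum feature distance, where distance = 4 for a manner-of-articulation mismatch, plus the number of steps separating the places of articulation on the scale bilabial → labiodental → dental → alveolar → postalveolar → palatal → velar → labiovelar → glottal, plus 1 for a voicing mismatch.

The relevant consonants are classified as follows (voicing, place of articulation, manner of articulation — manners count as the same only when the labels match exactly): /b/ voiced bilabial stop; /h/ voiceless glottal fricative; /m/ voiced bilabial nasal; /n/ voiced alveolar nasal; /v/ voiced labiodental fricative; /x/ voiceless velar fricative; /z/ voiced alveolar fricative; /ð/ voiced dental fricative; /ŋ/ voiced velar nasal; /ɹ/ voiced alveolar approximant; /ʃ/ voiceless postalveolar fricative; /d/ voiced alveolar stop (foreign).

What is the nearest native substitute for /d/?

/b/ is closest: same manner (stop), place distance 3 (alveolar→bilabial), same voicing; total 3. Next closest is /n/ at distance 4.

b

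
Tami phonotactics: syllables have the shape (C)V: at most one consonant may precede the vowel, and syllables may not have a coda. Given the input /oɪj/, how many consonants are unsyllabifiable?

Under (C)V, the unsyllabifiable consonants are /j/ (no codas are permitted; onsets are limited to one consonant).

1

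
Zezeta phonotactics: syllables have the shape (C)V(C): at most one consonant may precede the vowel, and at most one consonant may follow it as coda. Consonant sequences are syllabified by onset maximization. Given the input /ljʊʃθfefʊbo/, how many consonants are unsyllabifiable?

The consonants /l/, /θ/ cannot be parsed into a legal (C)V(C) syllable (at most one coda consonant is licensed; onsets are limited to one consonant).

2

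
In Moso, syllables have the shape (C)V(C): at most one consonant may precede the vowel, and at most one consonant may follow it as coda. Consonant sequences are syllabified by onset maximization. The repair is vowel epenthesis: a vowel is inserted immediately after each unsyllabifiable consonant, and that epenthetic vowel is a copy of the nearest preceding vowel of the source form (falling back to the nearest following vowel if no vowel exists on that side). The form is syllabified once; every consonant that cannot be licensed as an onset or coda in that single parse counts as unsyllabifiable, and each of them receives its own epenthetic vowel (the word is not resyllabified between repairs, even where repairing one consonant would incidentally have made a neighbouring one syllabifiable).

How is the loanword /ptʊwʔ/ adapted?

The consonants /p/, /ʔ/ cannot be parsed into a legal (C)V(C) syllable (at most one coda consonant is licensed; onsets are limited to one consonant).
Epenthesis after each stranded consonant: /p/ → /pʊ/, /ʔ/ → /ʔʊ/.

pʊtʊwʔʊ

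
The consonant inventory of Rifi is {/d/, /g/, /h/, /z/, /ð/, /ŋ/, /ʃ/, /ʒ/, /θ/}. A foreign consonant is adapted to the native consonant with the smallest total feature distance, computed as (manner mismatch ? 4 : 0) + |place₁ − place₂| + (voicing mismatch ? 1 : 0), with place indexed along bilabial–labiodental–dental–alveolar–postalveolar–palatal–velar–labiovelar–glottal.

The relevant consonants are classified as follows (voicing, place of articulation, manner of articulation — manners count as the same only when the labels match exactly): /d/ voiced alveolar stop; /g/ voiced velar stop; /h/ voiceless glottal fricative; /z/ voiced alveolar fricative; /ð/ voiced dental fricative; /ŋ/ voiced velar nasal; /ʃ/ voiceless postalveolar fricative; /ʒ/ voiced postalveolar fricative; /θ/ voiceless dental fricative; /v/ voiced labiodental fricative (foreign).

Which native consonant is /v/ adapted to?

ð

/ð/ is closest: same manner (fricative), place distance 1 (labiodental→dental), same voicing; total 1. Next closest is /z/ at distance 2.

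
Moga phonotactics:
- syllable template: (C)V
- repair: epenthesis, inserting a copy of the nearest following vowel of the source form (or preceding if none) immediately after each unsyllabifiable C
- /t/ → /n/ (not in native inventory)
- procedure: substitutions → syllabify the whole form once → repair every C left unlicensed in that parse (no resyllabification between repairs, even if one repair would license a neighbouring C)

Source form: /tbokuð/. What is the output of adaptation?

Substitution: /t/ → /n/, giving /nbokuð/.
Under (C)V, the unsyllabifiable consonants are /n/, /ð/ (no codas are permitted; onsets are limited to one consonant).
Epenthesis after each stranded consonant: /n/ → /no/, /ð/ → /ðu/.

nobokuðu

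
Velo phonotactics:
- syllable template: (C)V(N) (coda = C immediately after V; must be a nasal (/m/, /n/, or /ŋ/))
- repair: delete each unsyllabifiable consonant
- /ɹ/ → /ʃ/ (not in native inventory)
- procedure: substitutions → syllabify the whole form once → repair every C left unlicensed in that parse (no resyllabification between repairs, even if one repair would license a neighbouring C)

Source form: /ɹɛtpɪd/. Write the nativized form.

ʃɛpɪ

Substitution: /ɹ/ → /ʃ/, giving /ʃɛtpɪd/.
Under (C)V(N), the unsyllabifiable consonants are /t/, /d/ (only a nasal (/m/, /n/, or /ŋ/) is licensed in coda position; onsets are limited to one consonant).
Deleting the stranded consonants removes /t/, /d/.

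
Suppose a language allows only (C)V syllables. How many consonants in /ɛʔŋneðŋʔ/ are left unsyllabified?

5

Under (C)V, the unsyllabifiable consonants are /ʔ/, /ŋ/, /ð/, /ŋ/, /ʔ/ (no codas are permitted; onsets are limited to one consonant).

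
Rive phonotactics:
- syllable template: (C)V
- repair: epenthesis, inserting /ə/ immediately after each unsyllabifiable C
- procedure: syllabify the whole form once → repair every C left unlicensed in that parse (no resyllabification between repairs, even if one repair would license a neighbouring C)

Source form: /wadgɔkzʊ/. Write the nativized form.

wadəgɔkəzʊ

Syllabifying with onset maximization leaves /d/, /k/ stranded (no codas are permitted; onsets are limited to one consonant).
Inserting the epenthetic vowel yields /d/ → /də/, /k/ → /kə/.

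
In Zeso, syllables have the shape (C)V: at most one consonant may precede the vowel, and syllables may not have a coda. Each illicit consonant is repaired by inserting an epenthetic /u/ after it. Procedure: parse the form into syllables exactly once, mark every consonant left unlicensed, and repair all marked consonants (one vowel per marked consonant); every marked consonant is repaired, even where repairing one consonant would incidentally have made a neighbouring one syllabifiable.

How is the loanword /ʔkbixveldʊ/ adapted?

ʔukubixuveludʊ

Under (C)V, the unsyllabifiable consonants are /ʔ/, /k/, /x/, /l/ (no codas are permitted; onsets are limited to one consonant).
Epenthesis after each stranded consonant: /ʔ/ → /ʔu/, /k/ → /ku/, /x/ → /xu/, /l/ → /lu/.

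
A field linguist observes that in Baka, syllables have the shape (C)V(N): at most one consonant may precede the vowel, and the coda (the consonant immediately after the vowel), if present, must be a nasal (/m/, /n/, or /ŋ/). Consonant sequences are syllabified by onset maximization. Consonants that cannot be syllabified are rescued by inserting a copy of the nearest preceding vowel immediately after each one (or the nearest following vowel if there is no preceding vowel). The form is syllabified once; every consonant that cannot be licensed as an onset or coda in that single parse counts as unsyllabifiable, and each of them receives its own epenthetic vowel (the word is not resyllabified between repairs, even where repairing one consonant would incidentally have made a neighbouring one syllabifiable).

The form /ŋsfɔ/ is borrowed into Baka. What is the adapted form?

Syllabifying with onset maximization leaves /ŋ/, /s/ stranded (only a nasal (/m/, /n/, or /ŋ/) is licensed in coda position; onsets are limited to one consonant).
Each unlicensed consonant becomes the onset of a new syllable: /ŋ/ → /ŋɔ/, /s/ → /sɔ/.

ŋɔsɔfɔ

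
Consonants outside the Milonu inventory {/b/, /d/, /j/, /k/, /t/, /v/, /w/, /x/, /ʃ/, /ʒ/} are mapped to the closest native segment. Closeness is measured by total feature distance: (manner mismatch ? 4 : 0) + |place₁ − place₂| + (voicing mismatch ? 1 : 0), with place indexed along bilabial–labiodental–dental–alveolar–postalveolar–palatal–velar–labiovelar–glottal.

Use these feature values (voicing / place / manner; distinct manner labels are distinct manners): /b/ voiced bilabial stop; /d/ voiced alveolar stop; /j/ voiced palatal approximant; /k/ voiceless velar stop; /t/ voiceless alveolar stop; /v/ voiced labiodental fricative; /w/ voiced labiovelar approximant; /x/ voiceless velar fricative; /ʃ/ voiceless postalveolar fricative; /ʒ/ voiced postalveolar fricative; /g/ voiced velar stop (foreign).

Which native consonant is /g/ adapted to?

k

/k/ is closest: same manner (stop), place distance 0 (velar→velar), voicing differs (+1); total 1. Next closest is /d/ at distance 3.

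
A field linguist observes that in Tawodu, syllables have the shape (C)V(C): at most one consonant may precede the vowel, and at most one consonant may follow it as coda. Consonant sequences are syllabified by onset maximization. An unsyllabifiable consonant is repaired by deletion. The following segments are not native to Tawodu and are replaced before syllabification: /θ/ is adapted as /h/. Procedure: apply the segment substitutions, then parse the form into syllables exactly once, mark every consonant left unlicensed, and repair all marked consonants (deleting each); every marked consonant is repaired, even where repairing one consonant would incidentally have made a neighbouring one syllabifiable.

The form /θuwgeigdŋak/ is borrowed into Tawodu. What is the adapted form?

huwgeigŋak

Substitution: /θ/ → /h/, giving /huwgeigdŋak/.
Syllabifying with onset maximization leaves /d/ stranded (at most one coda consonant is licensed; onsets are limited to one consonant).
Deletion applies to /d/.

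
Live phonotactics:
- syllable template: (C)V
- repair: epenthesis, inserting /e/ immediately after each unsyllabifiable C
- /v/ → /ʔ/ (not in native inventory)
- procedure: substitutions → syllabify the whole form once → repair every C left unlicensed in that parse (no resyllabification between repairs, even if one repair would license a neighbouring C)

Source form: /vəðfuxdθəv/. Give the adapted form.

Substitution: /v/ → /ʔ/, giving /ʔəðfuxdθəʔ/.
The consonants /ð/, /x/, /d/, /ʔ/ cannot be parsed into a legal (C)V syllable (no codas are permitted; onsets are limited to one consonant).
Inserting the epenthetic vowel yields /ð/ → /ðe/, /x/ → /xe/, /d/ → /de/, /ʔ/ → /ʔe/.

ʔəðefuxedeθəʔe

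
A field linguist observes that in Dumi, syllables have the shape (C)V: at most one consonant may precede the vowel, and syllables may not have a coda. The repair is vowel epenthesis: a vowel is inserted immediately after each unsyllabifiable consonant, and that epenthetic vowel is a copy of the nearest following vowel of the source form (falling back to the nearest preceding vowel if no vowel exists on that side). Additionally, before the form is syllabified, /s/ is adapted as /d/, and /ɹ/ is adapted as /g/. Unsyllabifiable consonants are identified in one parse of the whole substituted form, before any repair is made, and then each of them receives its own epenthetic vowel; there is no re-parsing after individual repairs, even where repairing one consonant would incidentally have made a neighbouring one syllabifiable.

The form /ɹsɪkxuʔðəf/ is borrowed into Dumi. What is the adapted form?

Substitution: /ɹ/ → /g/, /s/ → /d/, giving /gdɪkxuʔðəf/.
Under (C)V, the unsyllabifiable consonants are /g/, /k/, /ʔ/, /f/ (no codas are permitted; onsets are limited to one consonant).
Inserting the epenthetic vowel yields /g/ → /gɪ/, /k/ → /ku/, /ʔ/ → /ʔə/, /f/ → /fə/.

gɪdɪkuxuʔəðəfə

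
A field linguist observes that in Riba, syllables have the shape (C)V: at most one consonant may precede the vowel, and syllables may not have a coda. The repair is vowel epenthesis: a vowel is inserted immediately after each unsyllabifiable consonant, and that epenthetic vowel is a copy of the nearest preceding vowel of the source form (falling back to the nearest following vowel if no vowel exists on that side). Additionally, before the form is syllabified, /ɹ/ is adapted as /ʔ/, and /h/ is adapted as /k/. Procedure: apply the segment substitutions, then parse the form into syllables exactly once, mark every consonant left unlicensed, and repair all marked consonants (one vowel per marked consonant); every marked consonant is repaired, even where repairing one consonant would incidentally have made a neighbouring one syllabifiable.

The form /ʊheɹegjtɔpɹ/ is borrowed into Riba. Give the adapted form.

ʊkeʔegejetɔpɔʔɔ

Substitution: /h/ → /k/, /ɹ/ → /ʔ/, giving /ʊkeʔegjtɔpʔ/.
Syllabifying with onset maximization leaves /g/, /j/, /p/, /ʔ/ stranded (no codas are permitted; onsets are limited to one consonant).
Each unlicensed consonant becomes the onset of a new syllable: /g/ → /ge/, /j/ → /je/, /p/ → /pɔ/, /ʔ/ → /ʔɔ/.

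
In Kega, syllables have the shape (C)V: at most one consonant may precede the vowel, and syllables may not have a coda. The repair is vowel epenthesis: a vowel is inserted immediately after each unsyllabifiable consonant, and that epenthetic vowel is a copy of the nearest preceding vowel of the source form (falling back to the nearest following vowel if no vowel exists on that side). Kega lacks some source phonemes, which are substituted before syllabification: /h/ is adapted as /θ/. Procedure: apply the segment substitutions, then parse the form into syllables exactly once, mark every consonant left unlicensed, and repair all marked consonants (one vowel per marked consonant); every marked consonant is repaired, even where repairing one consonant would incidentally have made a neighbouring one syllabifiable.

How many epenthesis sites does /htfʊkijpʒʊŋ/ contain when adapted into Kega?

5

After substitution the input is /θtfʊkijpʒʊŋ/.
The unsyllabifiable consonants are /θ/, /t/, /j/, /p/, /ŋ/; each receives one epenthetic vowel.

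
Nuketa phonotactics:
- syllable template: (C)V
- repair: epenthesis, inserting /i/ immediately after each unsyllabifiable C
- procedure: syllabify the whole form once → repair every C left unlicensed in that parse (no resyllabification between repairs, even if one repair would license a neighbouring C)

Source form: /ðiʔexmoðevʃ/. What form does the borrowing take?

ðiʔeximoðeviʃi

The consonants /x/, /v/, /ʃ/ cannot be parsed into a legal (C)V syllable (no codas are permitted; onsets are limited to one consonant).
Inserting the epenthetic vowel yields /x/ → /xi/, /v/ → /vi/, /ʃ/ → /ʃi/.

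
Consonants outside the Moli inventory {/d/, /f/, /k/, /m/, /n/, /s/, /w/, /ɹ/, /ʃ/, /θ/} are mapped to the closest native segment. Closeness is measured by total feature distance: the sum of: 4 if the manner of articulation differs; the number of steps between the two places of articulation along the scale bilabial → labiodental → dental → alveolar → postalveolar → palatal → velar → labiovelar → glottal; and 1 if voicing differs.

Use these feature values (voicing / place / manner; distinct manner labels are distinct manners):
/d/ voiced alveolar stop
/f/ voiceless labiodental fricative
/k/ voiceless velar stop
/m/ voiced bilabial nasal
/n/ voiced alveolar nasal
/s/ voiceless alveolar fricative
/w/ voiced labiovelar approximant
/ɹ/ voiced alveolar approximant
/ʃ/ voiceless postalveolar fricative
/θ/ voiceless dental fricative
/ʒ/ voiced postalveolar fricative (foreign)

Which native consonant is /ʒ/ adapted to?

/ʃ/ is closest: same manner (fricative), place distance 0 (postalveolar→postalveolar), voicing differs (+1); total 1. Next closest is /s/ at distance 2.

ʃ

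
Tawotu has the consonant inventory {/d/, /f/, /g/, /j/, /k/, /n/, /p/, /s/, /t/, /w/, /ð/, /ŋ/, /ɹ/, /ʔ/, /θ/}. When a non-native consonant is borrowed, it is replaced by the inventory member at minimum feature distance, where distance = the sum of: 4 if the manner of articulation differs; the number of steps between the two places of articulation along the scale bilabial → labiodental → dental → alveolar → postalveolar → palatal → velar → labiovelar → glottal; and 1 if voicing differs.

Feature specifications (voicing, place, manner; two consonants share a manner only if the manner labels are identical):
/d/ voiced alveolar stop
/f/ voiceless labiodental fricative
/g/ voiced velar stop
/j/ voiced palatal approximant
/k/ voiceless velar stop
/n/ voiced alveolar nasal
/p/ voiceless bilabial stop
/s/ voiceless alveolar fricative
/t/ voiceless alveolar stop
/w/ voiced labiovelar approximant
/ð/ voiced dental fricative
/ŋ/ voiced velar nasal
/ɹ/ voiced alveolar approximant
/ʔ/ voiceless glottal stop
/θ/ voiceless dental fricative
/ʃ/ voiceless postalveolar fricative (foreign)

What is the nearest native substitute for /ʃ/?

/s/ is closest: same manner (fricative), place distance 1 (postalveolar→alveolar), same voicing; total 1. Next closest is /θ/ at distance 2.

s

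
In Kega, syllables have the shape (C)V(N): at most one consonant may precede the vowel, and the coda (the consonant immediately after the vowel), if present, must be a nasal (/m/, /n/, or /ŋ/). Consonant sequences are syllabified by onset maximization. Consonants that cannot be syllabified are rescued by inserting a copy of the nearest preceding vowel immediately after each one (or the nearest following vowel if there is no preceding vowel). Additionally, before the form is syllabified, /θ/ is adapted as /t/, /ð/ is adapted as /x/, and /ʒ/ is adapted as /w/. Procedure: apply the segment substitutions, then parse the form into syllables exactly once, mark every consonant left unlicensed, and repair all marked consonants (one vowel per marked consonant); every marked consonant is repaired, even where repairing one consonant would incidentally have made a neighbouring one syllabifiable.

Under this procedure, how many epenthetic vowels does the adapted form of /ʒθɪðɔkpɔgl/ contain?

4

After substitution the input is /wtɪxɔkpɔgl/.
The unsyllabifiable consonants are /w/, /k/, /g/, /l/; each receives one epenthetic vowel.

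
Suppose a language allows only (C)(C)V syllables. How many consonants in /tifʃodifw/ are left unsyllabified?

Under (C)(C)V, the unsyllabifiable consonants are /f/, /w/ (no codas are permitted; onsets may contain at most 2 consonants).

2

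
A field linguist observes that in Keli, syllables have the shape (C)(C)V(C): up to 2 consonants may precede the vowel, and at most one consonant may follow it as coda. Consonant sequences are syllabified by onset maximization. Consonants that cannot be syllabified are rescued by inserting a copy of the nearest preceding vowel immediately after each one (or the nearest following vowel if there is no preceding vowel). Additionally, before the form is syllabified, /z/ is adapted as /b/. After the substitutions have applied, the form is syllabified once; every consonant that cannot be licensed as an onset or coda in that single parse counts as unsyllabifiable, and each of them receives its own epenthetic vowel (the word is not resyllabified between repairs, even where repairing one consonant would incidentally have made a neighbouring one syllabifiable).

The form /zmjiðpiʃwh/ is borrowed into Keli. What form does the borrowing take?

Substitution: /z/ → /b/, giving /bmjiðpiʃwh/.
Under (C)(C)V(C), the unsyllabifiable consonants are /b/, /w/, /h/ (at most one coda consonant is licensed; onsets may contain at most 2 consonants).
Epenthesis after each stranded consonant: /b/ → /bi/, /w/ → /wi/, /h/ → /hi/.

bimjiðpiʃwihi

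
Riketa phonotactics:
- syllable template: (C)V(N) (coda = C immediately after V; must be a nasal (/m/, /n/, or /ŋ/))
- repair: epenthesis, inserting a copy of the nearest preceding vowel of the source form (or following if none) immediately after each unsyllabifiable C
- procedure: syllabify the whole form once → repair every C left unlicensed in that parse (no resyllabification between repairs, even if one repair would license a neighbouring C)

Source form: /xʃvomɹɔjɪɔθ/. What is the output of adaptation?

Syllabifying with onset maximization leaves /x/, /ʃ/, /θ/ stranded (only a nasal (/m/, /n/, or /ŋ/) is licensed in coda position; onsets are limited to one consonant).
Each unlicensed consonant becomes the onset of a new syllable: /x/ → /xo/, /ʃ/ → /ʃo/, /θ/ → /θɔ/.

xoʃovomɹɔjɪɔθɔ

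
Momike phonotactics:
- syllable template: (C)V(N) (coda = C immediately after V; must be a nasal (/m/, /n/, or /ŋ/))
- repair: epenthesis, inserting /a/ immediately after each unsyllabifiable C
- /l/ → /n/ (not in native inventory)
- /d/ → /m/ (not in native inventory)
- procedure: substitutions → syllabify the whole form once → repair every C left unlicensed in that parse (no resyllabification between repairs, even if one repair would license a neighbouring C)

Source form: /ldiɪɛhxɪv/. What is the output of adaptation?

namiɪɛhaxɪva

Substitution: /l/ → /n/, /d/ → /m/, giving /nmiɪɛhxɪv/.
Syllabifying with onset maximization leaves /n/, /h/, /v/ stranded (only a nasal (/m/, /n/, or /ŋ/) is licensed in coda position; onsets are limited to one consonant).
Each unlicensed consonant becomes the onset of a new syllable: /n/ → /na/, /h/ → /ha/, /v/ → /va/.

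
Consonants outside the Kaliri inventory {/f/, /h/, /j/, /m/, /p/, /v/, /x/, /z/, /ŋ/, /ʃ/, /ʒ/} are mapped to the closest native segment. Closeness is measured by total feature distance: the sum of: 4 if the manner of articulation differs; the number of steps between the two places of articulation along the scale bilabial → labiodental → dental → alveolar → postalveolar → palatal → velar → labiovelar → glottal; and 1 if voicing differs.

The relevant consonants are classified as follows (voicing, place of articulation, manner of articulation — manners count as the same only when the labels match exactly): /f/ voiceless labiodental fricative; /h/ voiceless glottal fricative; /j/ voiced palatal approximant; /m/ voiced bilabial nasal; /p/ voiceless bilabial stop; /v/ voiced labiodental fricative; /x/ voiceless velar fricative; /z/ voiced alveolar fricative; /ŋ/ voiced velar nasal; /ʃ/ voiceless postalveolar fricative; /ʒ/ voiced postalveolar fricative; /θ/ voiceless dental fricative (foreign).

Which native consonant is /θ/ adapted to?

f

/f/ is closest: same manner (fricative), place distance 1 (dental→labiodental), same voicing; total 1. Next closest is /v/ at distance 2.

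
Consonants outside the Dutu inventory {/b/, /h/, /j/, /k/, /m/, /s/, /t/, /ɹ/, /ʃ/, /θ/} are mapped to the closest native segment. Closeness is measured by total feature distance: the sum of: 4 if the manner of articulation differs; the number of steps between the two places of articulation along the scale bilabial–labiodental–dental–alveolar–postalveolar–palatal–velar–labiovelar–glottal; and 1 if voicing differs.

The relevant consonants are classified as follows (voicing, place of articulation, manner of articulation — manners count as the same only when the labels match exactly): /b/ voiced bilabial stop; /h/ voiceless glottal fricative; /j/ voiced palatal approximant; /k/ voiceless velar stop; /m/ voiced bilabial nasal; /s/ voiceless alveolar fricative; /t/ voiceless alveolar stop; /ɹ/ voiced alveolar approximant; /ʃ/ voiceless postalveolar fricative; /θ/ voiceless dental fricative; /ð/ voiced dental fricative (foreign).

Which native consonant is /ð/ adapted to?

θ

/θ/ is closest: same manner (fricative), place distance 0 (dental→dental), voicing differs (+1); total 1. Next closest is /s/ at distance 2.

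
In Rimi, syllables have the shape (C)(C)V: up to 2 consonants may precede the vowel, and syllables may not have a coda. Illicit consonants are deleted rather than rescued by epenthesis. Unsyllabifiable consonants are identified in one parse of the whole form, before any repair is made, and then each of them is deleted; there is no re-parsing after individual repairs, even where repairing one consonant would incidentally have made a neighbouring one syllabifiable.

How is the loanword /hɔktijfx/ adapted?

hɔkti

The consonants /j/, /f/, /x/ cannot be parsed into a legal (C)(C)V syllable (no codas are permitted; onsets may contain at most 2 consonants).
Deletion applies to /j/, /f/, /x/.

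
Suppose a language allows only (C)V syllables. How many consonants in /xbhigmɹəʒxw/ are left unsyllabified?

7

Under (C)V, the unsyllabifiable consonants are /x/, /b/, /g/, /m/, /ʒ/, /x/, /w/ (no codas are permitted; onsets are limited to one consonant).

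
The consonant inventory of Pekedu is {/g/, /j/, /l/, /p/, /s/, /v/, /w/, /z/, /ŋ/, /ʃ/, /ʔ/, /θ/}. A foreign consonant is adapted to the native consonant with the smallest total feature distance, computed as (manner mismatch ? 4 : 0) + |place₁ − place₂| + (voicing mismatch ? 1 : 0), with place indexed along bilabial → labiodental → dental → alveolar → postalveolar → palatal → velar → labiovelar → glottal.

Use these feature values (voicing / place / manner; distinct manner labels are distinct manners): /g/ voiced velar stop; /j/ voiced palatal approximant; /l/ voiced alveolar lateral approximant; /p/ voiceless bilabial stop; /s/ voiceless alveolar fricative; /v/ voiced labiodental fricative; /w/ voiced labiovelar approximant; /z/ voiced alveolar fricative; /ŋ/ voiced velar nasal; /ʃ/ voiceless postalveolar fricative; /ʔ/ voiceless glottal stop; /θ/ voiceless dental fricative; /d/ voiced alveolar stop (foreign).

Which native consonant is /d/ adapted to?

/g/ is closest: same manner (stop), place distance 3 (alveolar→velar), same voicing; total 3. Next closest is /l/ at distance 4.

g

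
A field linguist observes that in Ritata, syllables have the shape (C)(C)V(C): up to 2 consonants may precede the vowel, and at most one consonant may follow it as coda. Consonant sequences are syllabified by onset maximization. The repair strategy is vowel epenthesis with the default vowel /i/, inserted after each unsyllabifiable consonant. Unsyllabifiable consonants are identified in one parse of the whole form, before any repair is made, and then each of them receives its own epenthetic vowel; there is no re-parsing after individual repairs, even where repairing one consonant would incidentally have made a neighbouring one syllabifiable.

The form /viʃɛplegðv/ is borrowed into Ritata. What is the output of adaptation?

viʃɛplegðivi

The consonants /ð/, /v/ cannot be parsed into a legal (C)(C)V(C) syllable (at most one coda consonant is licensed; onsets may contain at most 2 consonants).
Epenthesis after each stranded consonant: /ð/ → /ði/, /v/ → /vi/.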